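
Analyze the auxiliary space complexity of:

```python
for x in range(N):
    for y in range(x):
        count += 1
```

Space complexity: O(1).
Only a constant amount of auxiliary storage is used; nothing grows with n.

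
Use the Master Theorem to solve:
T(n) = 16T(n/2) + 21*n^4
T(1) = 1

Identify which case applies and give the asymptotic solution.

a=16, b=2, f(n)=21*n^4.
log_2(16) = 4, so n^(log_b(a)) = n^4.
f(n) = Theta(n^4), so Case 2 applies.
T(n) = Theta(n^4 log n).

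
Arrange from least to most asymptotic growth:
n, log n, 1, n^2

Ordered by growth rate: 1 < log n < n < n^2.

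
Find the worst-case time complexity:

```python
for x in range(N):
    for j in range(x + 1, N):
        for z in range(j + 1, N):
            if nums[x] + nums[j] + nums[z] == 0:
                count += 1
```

Time complexity: O(n^3).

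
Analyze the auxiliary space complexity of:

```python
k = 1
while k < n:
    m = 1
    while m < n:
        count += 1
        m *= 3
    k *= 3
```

Space complexity: O(1).
Only a constant amount of auxiliary storage is used; nothing grows with n.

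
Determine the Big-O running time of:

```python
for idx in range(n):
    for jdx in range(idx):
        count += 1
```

Time complexity: O(n^2).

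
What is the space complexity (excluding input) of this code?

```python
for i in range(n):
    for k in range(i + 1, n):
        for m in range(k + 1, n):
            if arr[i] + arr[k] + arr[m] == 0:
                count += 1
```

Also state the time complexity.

Space complexity: O(1).
Only a constant amount of auxiliary storage is used; nothing grows with n.
Time complexity: O(n^3).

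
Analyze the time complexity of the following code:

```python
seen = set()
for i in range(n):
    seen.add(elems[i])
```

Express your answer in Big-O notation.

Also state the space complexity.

Time complexity: O(n).
Space complexity: O(n).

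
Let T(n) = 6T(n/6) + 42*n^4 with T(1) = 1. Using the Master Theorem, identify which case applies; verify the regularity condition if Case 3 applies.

a=6, b=6, f(n)=42*n^4.
log_6(6) = 1 < 4.
f(n) = Omega(n^(1+epsilon)) for some epsilon > 0, so Case 3 is the candidate.
Regularity: a*f(n/b) = 6*42*(n/6)^4 = (6/1296)*42*n^4 <= c*f(n) with c = 6/1296 < 1. Satisfied.
Case 3: T(n) = Theta(n^4).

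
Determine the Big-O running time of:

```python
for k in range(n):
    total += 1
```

Time complexity: O(n).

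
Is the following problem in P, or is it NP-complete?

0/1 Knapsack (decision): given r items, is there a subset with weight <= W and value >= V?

This problem is NP-complete: reduces from Subset Sum.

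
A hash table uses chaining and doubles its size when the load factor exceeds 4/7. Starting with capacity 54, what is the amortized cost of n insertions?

Rehashing occurs when load exceeds 4/7. Total rehash cost is geometric series summing to O(n). Each insertion itself is O(1). Amortized: O(1).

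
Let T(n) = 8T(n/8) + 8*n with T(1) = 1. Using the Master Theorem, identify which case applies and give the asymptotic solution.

a=8, b=8, f(n)=8*n.
log_8(8) = 1, so n^(log_b(a)) = n.
f(n) = Theta(n), so Case 2 applies.
T(n) = Theta(n log n).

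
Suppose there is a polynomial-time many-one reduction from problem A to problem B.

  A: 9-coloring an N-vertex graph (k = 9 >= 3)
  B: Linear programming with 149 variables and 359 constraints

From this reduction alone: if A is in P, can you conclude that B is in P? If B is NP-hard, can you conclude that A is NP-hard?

A poly-time reduction A <=_p B transfers tractability DOWN (B easy => A easy) and hardness UP (A hard => B hard), not the reverse.
From A in P, the reduction alone does NOT give B in P: any problem in P trivially reduces to SAT, yet SAT is not known to be in P.
From B NP-hard, the reduction alone does NOT give A NP-hard: again, easy problems reduce to hard ones.
(Here in fact A is NP-complete and B is in P, so no such reduction is known -- its existence would imply P = NP; the analysis concerns only what the assumed reduction would or would not let you conclude.)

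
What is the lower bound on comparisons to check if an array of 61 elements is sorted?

To verify 61 elements are sorted, we must compare each consecutive pair. Skipping any pair allows an adversary to swap them. Therefore 60 comparisons are necessary and sufficient.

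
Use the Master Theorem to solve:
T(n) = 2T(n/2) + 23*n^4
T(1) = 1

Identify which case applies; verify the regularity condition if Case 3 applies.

a=2, b=2, f(n)=23*n^4.
log_2(2) = 1 < 4.
f(n) = Omega(n^(1+epsilon)) for some epsilon > 0, so Case 3 is the candidate.
Regularity: a*f(n/b) = 2*23*(n/2)^4 = (2/16)*23*n^4 <= c*f(n) with c = 2/16 < 1. Satisfied.
Case 3: T(n) = Theta(n^4).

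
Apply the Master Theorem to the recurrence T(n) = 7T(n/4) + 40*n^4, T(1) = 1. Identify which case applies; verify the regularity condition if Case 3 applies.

a=7, b=4, f(n)=40*n^4.
log_4(7) = 1.404 < 4.
f(n) = Omega(n^(1.404+epsilon)) for some epsilon > 0, so Case 3 is the candidate.
Regularity: a*f(n/b) = 7*40*(n/4)^4 = (7/256)*40*n^4 <= c*f(n) with c = 7/256 < 1. Satisfied.
Case 3: T(n) = Theta(n^4).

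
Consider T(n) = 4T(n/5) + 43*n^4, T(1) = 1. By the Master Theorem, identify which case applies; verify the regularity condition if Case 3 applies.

a=4, b=5, f(n)=43*n^4.
log_5(4) = 0.8614 < 4.
f(n) = Omega(n^(0.8614+epsilon)) for some epsilon > 0, so Case 3 is the candidate.
Regularity: a*f(n/b) = 4*43*(n/5)^4 = (4/625)*43*n^4 <= c*f(n) with c = 4/625 < 1. Satisfied.
Case 3: T(n) = Theta(n^4).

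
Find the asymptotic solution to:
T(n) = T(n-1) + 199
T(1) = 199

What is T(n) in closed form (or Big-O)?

Unrolling: T(n) = T(n-1) + 199 = T(n-2) + 2*199 = ... = T(1) + (n-1)*199 = 199 + (n-1)*199 = 199n.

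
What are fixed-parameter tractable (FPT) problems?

A problem parameterized by k is FPT if it can be solved in time f(k) * n^O(1), where f is any computable function of k alone. Vertex Cover parameterized by solution size k is FPT: O(2^k * n). The W-hierarchy (W[1], W[2], ...) classifies parameterized problems by hardness; Clique parameterized by clique size is W[1]-complete.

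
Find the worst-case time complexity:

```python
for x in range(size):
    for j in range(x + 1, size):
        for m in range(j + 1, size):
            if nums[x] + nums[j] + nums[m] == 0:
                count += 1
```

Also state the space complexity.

Time complexity: O(n^3).
Space complexity: O(1).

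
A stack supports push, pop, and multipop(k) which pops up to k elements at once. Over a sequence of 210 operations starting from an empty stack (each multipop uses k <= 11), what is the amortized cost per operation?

Each element is pushed exactly once and popped at most once (whether by pop or as part of a multipop). So the total number of individual pops over the whole sequence is at most the number of pushes, which is at most 210. Total work <= 2 * 210, hence O(1) amortized per operation.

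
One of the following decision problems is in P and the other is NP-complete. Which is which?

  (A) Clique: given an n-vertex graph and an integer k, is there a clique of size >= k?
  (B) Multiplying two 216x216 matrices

(A) is NP-complete: complement of Independent Set / Vertex Cover (with k part of the input).
(B) is P: the schoolbook algorithm runs in O(n^3).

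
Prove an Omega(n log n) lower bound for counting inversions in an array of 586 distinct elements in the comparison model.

Decision-tree argument: at any leaf, the comparisons made (with transitivity) must totally order all 586 elements -- otherwise some pair (i,j) is unordered, and an adversary can present two inputs agreeing on every comparison made but with that pair flipped, changing the inversion count by 1, so the leaf's output is wrong on one of them. Hence the tree has >= 586! leaves and height >= log_2(586!) = Omega(n log n). Modified merge sort achieves O(n log n).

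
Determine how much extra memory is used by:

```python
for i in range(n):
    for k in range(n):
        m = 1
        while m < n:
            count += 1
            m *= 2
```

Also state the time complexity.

Space complexity: O(1).
Only a constant amount of auxiliary storage is used; nothing grows with n.
Time complexity: O(n^2 log n).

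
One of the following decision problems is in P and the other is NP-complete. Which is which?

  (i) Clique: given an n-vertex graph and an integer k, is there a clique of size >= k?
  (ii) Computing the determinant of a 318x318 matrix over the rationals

(i) is NP-complete: complement of Independent Set / Vertex Cover (with k part of the input).
(ii) is P: Gaussian elimination runs in O(n^3).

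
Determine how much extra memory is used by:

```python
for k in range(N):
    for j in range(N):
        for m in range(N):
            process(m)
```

Space complexity: O(1).
Only a constant amount of auxiliary storage is used; nothing grows with n.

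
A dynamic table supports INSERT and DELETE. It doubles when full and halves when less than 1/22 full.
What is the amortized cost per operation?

Using potential function Phi = |2*num_items - table_size| when load > 1/2, and Phi = table_size/2 - num_items otherwise. The gap of 1/22 vs 1/2 for shrinking prevents thrashing. Both insert and delete have O(1) amortized cost.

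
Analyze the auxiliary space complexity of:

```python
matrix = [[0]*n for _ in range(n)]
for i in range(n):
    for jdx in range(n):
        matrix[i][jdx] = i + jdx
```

Space complexity: O(n^2).
A 2D structure of size n x n is allocated.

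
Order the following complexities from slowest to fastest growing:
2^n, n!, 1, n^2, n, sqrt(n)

Ordered by growth rate: 1 < sqrt(n) < n < n^2 < 2^n < n!.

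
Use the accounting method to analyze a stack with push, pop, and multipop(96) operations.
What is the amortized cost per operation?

Assign 2 credits per push (1 for the push, 1 saved for a future pop). Each pop or element popped by multipop(96) uses 1 saved credit. Total credits never go negative, so amortized cost is O(1).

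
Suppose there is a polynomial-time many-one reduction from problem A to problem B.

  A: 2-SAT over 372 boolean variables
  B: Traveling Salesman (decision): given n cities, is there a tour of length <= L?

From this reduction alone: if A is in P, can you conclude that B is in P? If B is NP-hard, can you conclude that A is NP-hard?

A poly-time reduction A <=_p B transfers tractability DOWN (B easy => A easy) and hardness UP (A hard => B hard), not the reverse.
From A in P, the reduction alone does NOT give B in P: any problem in P trivially reduces to SAT, yet SAT is not known to be in P.
From B NP-hard, the reduction alone does NOT give A NP-hard: again, easy problems reduce to hard ones.
(Here in fact A is P and B is NP-complete.)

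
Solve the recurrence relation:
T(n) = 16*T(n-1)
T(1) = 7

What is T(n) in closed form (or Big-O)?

Each step multiplies by 16. T(n) = T(1)*16^(n-1) = 7*16^(n-1).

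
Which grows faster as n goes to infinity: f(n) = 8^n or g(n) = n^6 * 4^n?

f(n) = 8^n grows faster: 8^n / (n^6 4^n) = (8/4)^n / n^6 -> infinity since 8/4 > 1.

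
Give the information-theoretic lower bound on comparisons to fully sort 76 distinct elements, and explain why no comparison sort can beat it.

A comparison sort is a binary decision tree whose leaves are the 76! = 1885494701666050254987932260861146558230394535379329335672487982961844043495537923117729972224000000000000000000 possible output permutations. A binary tree with L leaves has height >= ceil(log_2(L)). So any comparison sort needs >= ceil(log_2(76!)) = 370 comparisons in the worst case.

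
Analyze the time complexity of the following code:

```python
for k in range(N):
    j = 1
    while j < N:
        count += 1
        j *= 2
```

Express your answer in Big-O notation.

Time complexity: O(n log n).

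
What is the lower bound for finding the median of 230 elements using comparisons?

To find the median of 230 elements, every element must be compared at least once, so the lower bound is Omega(n). The BFPRT algorithm achieves O(n), making this tight.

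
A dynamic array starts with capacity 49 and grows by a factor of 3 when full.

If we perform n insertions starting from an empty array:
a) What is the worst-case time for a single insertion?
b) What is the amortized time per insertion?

(a) Worst-case single insertion: O(n) -- when the array is full at capacity c, the resize copies all c elements, and c can be Theta(n).
(b) Resizes happen at sizes 49, 147, 441, ... Total copy cost for n insertions: 49 + 147 + ... = O(n) (geometric series with ratio 1/3). Amortized cost per insertion: O(n)/n = O(1).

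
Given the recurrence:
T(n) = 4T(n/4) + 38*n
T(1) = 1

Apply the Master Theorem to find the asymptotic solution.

a=4, b=4, f(n)=38*n. log_4(4) = 1. Case 2: T(n) = O(n log n).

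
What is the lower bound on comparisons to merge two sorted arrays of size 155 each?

To merge two sorted arrays of size 155, we need at least 309 comparisons in the worst case. An adversary can force every element to be compared.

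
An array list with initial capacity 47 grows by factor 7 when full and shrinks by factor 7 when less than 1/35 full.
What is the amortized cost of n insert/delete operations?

Using potential function Phi = |7*size - capacity|. Resizing costs are offset by potential release. Amortized O(1) per operation.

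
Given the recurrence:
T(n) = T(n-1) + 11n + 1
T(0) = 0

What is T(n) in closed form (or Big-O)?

Dominant term in sum is 11*sum(i, i=1..n) = 11*n*(n+1)/2 = O(n^2).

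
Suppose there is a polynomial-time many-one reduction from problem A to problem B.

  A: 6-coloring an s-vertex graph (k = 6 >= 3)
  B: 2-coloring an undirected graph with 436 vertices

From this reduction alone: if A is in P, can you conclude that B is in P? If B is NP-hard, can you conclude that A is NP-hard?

A poly-time reduction A <=_p B transfers tractability DOWN (B easy => A easy) and hardness UP (A hard => B hard), not the reverse.
From A in P, the reduction alone does NOT give B in P: any problem in P trivially reduces to SAT, yet SAT is not known to be in P.
From B NP-hard, the reduction alone does NOT give A NP-hard: again, easy problems reduce to hard ones.
(Here in fact A is NP-complete and B is in P, so no such reduction is known -- its existence would imply P = NP; the analysis concerns only what the assumed reduction would or would not let you conclude.)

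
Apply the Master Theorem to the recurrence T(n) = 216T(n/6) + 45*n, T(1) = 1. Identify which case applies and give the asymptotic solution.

a=216, b=6, f(n)=45*n.
log_6(216) = 3 > 1.
Since f(n) = O(n^1) is polynomially smaller than n^3, Case 1 applies.
T(n) = Theta(n^3).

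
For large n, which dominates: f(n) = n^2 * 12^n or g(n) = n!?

g(n) = n! grows faster: by Stirling n! ~ (n/e)^n sqrt(2*pi*n); (n/e)^n eventually dominates n^2 * 12^n.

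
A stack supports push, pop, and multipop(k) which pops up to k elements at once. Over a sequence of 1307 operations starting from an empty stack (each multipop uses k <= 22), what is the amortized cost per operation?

Each element is pushed exactly once and popped at most once (whether by pop or as part of a multipop). So the total number of individual pops over the whole sequence is at most the number of pushes, which is at most 1307. Total work <= 2 * 1307, hence O(1) amortized per operation.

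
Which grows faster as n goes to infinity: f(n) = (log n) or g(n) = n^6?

g(n) = n^6 grows faster: any positive polynomial dominates any polylog.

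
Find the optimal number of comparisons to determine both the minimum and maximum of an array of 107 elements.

Naive approach: 212 comparisons (106 for max + 106 for min).
Optimal: Compare elements in pairs first (floor(n/2) = 53 comparisons), then find max among winners and min among losers (53 comparisons each).
Total: ceil(3n/2) - 2 = 159 comparisons. An adversary argument shows this is also a lower bound.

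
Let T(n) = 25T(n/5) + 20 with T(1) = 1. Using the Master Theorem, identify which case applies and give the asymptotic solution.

a=25, b=5, f(n)=20.
log_5(25) = 2 > 0.
Since f(n) = O(n^0) is polynomially smaller than n^2, Case 1 applies.
T(n) = Theta(n^2).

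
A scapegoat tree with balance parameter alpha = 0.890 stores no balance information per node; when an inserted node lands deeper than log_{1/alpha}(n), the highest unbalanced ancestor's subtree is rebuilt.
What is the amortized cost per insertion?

Search/insert path is O(log n). A rebuild of a subtree of size s costs O(s), but with alpha = 0.890 at least Omega(s) insertions must have occurred in that subtree since its last rebuild. Charging O(1) of the rebuild to each such insertion gives O(log n) amortized.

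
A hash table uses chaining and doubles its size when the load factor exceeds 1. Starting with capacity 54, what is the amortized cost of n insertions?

Rehashing occurs when load exceeds 1. Total rehash cost is geometric series summing to O(n). Each insertion itself is O(1). Amortized: O(1).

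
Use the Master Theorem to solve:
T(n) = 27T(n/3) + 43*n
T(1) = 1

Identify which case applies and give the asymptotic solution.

a=27, b=3, f(n)=43*n.
log_3(27) = 3 > 1.
Since f(n) = O(n^1) is polynomially smaller than n^3, Case 1 applies.
T(n) = Theta(n^3).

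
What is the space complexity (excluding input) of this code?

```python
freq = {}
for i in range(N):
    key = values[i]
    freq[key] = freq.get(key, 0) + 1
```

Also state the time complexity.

Space complexity: O(n).
Auxiliary storage grows linearly with the input size n in the worst case.
Time complexity: O(n).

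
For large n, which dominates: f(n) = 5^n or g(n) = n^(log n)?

f(n) = 5^n grows faster: take logs: log(n^(log n)) = (log n)^2, log(5^n) = n log 5; n dominates (log n)^2.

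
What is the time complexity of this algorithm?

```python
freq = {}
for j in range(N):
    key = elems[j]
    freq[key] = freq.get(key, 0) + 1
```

Time complexity: O(n).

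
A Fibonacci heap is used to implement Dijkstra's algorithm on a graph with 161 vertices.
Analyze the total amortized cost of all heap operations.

Dijkstra performs 161 insert, 161 extract-min, and at most E decrease-key operations. With Fibonacci heap: insert O(1) amortized, extract-min O(log n) amortized, decrease-key O(1) amortized. Total with n = 161: O(n * 1 + n * log n + E * 1) = O(n log n + E).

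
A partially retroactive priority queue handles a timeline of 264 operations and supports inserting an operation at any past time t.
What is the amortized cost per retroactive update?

Partially retroactive priority queues (Demaine-Iacono-Langerman) allow updates at past times with queries only at the present. With a balanced BST over the m = 264 timeline events tracking bridges, each retroactive insert or delete is O(log m) amortized.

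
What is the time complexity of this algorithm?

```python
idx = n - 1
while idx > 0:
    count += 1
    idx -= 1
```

Time complexity: O(n).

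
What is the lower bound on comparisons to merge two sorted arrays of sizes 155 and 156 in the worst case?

Adversary: with |155 - 156| <= 1 the inputs can be fully interleaved so that every adjacent pair in the merged output comes from different arrays. Then each of the 310 adjacent pairs must be directly compared, or the algorithm cannot determine their relative order. Standard merge meets this bound.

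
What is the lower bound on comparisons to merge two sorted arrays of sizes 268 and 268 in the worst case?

Adversary: with |268 - 268| <= 1 the inputs can be fully interleaved so that every adjacent pair in the merged output comes from different arrays. Then each of the 535 adjacent pairs must be directly compared, or the algorithm cannot determine their relative order. Standard merge meets this bound.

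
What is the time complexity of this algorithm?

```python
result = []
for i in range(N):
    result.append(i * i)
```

Time complexity: O(n).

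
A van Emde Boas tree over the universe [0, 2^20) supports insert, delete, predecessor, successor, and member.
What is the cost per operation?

vEB recursively partitions [0, 1048576) into sqrt(u) clusters of size sqrt(u). Each operation recurses into either one cluster or the summary, never both: T(u) = T(sqrt(u)) + O(1) => T(u) = O(log log u) = O(log 20). This is worst-case, not just amortized.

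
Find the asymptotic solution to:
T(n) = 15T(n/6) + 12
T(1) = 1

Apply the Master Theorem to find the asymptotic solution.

a=15, b=6, f(n)=12. log_6(15) = 1.511. Case 1 of Master Theorem: T(n) = O(n^1.511).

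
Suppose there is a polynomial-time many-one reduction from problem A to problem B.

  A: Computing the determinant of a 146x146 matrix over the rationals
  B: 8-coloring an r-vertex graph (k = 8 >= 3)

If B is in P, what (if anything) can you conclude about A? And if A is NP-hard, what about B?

A poly-time reduction A <=_p B means any A-instance can be transformed to a B-instance in poly time.
If B is in P: compose the reduction with B's poly-time algorithm to solve A in poly time, so A is in P.
If A is NP-hard: every NP problem reduces to A, which reduces to B; composing reductions, every NP problem reduces to B, so B is NP-hard.
(Here in fact A is P and B is NP-complete.)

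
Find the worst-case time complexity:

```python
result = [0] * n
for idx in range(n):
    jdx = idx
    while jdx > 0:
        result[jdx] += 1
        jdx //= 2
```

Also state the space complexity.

Time complexity: O(n log n).
Space complexity: O(n).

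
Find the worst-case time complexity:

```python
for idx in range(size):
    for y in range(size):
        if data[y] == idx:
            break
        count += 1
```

Time complexity: O(n^2).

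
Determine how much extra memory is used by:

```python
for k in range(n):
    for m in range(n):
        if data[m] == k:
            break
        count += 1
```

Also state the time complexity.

Space complexity: O(1).
Only a constant amount of auxiliary storage is used; nothing grows with n.
Time complexity: O(n^2).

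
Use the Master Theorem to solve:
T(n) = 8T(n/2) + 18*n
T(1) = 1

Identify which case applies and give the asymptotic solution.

a=8, b=2, f(n)=18*n.
log_2(8) = 3 > 1.
Since f(n) = O(n^1) is polynomially smaller than n^3, Case 1 applies.
T(n) = Theta(n^3).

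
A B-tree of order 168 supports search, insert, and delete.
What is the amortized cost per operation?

B-tree of order 168 has height O(log_168 n). Each operation traverses the tree height. Splits during insert and merges during delete are O(1) each and occur at most once per level. Total cost per operation: O(log_168 n).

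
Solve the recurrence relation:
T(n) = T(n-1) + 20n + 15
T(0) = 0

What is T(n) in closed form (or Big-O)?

Dominant term in sum is 20*sum(i, i=1..n) = 20*n*(n+1)/2 = O(n^2).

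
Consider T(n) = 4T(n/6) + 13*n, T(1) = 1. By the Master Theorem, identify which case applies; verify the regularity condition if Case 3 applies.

a=4, b=6, f(n)=13*n.
log_6(4) = 0.7737 < 1.
f(n) = Omega(n^(0.7737+epsilon)) for some epsilon > 0, so Case 3 is the candidate.
Regularity: a*f(n/b) = 4*13*(n/6)^1 = (4/6)*13*n^1 <= c*f(n) with c = 4/6 < 1. Satisfied.
Case 3: T(n) = Theta(n).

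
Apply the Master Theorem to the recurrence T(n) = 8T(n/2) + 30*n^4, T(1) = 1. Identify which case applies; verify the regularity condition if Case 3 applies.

a=8, b=2, f(n)=30*n^4.
log_2(8) = 3 < 4.
f(n) = Omega(n^(3+epsilon)) for some epsilon > 0, so Case 3 is the candidate.
Regularity: a*f(n/b) = 8*30*(n/2)^4 = (8/16)*30*n^4 <= c*f(n) with c = 8/16 < 1. Satisfied.
Case 3: T(n) = Theta(n^4).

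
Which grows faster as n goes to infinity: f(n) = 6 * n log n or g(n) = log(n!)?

f(n) = 6 * n log n and g(n) = log(n!) are Theta of each other: Stirling: log(n!) = n log n - n + O(log n) = Theta(n log n); the constant 6 doesn't change the Theta class.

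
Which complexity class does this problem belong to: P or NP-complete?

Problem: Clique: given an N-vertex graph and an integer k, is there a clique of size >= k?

This problem is NP-complete: complement of Independent Set / Vertex Cover (with k part of the input).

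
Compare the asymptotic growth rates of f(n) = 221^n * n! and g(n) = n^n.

f(n) = 221^n * n! grows faster: by Stirling n! ~ sqrt(2 pi n)(n/e)^n, so 221^n n! / n^n ~ (221/e)^n sqrt(2 pi n) -> infinity since 221/e > 1.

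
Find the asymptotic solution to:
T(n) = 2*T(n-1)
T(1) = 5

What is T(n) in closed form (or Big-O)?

Each step multiplies by 2. T(n) = T(1)*2^(n-1) = 5*2^(n-1).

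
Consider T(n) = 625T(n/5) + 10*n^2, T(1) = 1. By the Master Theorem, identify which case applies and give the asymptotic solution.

a=625, b=5, f(n)=10*n^2.
log_5(625) = 4 > 2.
Since f(n) = O(n^2) is polynomially smaller than n^4, Case 1 applies.
T(n) = Theta(n^4).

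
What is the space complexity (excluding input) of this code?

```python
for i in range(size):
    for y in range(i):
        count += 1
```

Space complexity: O(1).
Only a constant amount of auxiliary storage is used; nothing grows with n.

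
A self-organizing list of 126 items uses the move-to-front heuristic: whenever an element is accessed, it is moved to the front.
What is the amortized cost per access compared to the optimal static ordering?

With potential Phi = number of inversions between the MTF list and the optimal static list (at most C(126,2)), each access has amortized cost at most 2 * (cost under optimal static ordering). This is the move-to-front 2-competitiveness result.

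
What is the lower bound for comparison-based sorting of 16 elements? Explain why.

A comparison-based sorting algorithm corresponds to a decision tree. With 16! possible permutations, the tree has 16! leaves. The height is at least log_2(16!) = Omega(n log n) by Stirling's approximation.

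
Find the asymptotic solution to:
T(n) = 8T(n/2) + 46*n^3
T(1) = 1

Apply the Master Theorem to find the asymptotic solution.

a=8, b=2, f(n)=46*n^3. log_2(8) = 3. Case 2: T(n) = O(n^3 log n).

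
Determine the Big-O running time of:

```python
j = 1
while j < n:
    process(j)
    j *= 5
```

Time complexity: O(log n).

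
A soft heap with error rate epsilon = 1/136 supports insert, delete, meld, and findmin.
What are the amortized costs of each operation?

Soft heaps (Chazelle) allow up to an epsilon = 1/136 fraction of elements to have corrupted (raised) keys. Insert is O(log(1/epsilon)) = O(log 136) amortized -- the structure maintains heap-ordered binary trees of rank bounded by O(log(1/epsilon)). Meld concatenates root lists: O(1) amortized. Delete and findmin are O(1) amortized.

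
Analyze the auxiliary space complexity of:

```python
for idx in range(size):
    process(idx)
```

Space complexity: O(1).
Only a constant amount of auxiliary storage is used; nothing grows with n.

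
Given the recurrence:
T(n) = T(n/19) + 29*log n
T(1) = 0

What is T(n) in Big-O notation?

Each of the log_19(n) levels adds O(log n). T(n) = O(log^2 n).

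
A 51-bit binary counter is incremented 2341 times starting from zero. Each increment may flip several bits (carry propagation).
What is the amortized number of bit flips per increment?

Bit i flips on every 2^i-th increment, so over 2341 increments bit i flips floor(2341/2^i) times. Summing over i: total flips < 2 * 2341. Amortized: < 2 = O(1) per increment.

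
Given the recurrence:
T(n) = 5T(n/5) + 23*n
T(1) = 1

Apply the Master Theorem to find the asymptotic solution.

a=5, b=5, f(n)=23*n. log_5(5) = 1. Case 2: T(n) = O(n log n).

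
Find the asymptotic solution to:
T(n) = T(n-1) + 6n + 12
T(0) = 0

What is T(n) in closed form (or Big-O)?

Dominant term in sum is 6*sum(i, i=1..n) = 6*n*(n+1)/2 = O(n^2).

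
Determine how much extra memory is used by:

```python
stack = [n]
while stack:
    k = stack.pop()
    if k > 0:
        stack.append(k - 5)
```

Space complexity: O(1).
Only a constant amount of auxiliary storage is used; nothing grows with n.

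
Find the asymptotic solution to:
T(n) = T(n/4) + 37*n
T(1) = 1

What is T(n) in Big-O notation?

Geometric series: 37*n*(1 + 1/4 + 1/4^2 + ...) = O(n). T(n) = O(n).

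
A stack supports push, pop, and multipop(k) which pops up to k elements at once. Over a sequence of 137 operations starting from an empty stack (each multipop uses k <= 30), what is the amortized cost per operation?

Each element is pushed exactly once and popped at most once (whether by pop or as part of a multipop). So the total number of individual pops over the whole sequence is at most the number of pushes, which is at most 137. Total work <= 2 * 137, hence O(1) amortized per operation.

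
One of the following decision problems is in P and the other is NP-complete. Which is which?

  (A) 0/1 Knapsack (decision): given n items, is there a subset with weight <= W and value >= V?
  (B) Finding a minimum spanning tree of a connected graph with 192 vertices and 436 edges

(A) is NP-complete: reduces from Subset Sum.
(B) is P: Kruskal's / Prim's algorithms run in polynomial time.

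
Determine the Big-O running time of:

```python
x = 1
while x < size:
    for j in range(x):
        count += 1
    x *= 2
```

Time complexity: O(n).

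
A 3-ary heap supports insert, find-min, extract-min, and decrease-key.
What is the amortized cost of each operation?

The 3-ary heap has height O(log_3 n). Insert sifts up: O(log_3 n). Find-min reads the root: O(1). Extract-min sifts down comparing 3 children per level: O(3 * log_3 n). Decrease-key sifts up: O(log_3 n).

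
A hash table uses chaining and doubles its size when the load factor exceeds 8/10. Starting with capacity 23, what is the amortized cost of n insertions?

Rehashing occurs when load exceeds 8/10. Total rehash cost is geometric series summing to O(n). Each insertion itself is O(1). Amortized: O(1).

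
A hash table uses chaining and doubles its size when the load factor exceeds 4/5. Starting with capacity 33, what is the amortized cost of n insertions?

Rehashing occurs when load exceeds 4/5. Total rehash cost is geometric series summing to O(n). Each insertion itself is O(1). Amortized: O(1).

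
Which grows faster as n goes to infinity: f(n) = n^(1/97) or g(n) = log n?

f(n) = n^(1/97) grows faster: any positive power of n dominates log n.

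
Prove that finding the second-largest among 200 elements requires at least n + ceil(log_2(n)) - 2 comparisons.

Lower bound (adversary): identifying the maximum requires 200-1 comparisons (each eliminates one candidate). Assign weight 1 to each element; on each comparison the adversary lets the heavier side win and gives it the loser's weight. The max ends with weight 200, but each comparison it wins at most doubles its weight, so the max must win >= ceil(log_2(200)) = 8 comparisons. The second-largest is one of those 8 direct losers to the max, and identifying which one is largest needs >= 8-1 further comparisons. Total >= 200-1 + 8-1 = 206.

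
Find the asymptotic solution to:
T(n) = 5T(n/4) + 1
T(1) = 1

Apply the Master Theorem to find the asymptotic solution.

a=5, b=4, f(n)=1. log_4(5) = 1.161. Case 1 of Master Theorem: T(n) = O(n^1.161).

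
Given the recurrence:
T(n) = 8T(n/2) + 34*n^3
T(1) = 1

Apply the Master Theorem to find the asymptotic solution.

a=8, b=2, f(n)=34*n^3. log_2(8) = 3. Case 2: T(n) = O(n^3 log n).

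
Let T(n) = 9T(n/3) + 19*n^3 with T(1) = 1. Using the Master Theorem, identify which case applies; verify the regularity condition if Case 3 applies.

a=9, b=3, f(n)=19*n^3.
log_3(9) = 2 < 3.
f(n) = Omega(n^(2+epsilon)) for some epsilon > 0, so Case 3 is the candidate.
Regularity: a*f(n/b) = 9*19*(n/3)^3 = (9/27)*19*n^3 <= c*f(n) with c = 9/27 < 1. Satisfied.
Case 3: T(n) = Theta(n^3).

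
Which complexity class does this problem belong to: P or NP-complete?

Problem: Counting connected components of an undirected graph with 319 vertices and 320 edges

This problem is in P: BFS/DFS visits each vertex and edge once: O(V+E).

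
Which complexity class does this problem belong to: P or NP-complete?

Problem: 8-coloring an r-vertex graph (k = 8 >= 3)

This problem is NP-complete: graph k-coloring for k>=3 is NP-complete by reduction from 3-SAT.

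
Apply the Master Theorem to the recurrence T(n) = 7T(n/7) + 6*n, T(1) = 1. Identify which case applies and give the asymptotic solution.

a=7, b=7, f(n)=6*n.
log_7(7) = 1, so n^(log_b(a)) = n.
f(n) = Theta(n), so Case 2 applies.
T(n) = Theta(n log n).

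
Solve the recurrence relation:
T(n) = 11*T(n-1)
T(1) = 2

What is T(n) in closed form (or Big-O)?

Each step multiplies by 11. T(n) = T(1)*11^(n-1) = 2*11^(n-1).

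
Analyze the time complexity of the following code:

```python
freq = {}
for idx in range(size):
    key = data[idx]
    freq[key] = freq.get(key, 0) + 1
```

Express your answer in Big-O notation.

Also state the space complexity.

Time complexity: O(n).
Space complexity: O(n).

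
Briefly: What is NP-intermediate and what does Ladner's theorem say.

NP-intermediate problems are in NP but neither in P nor NP-complete (assuming P != NP). Ladner's theorem proves such problems exist if P != NP. Graph isomorphism and integer factoring are candidate NP-intermediate problems -- no polynomial algorithm is known, but no NP-completeness proof exists either.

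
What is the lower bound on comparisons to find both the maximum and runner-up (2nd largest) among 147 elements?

Lower bound: finding the max needs 147-1 comparisons. By an adversary weight-doubling argument, the maximum element must personally win at least ceil(log_2(147)) = 8 comparisons in any correct algorithm. The 2nd largest is among those 8 direct losers, and distinguishing it requires 8-1 more comparisons. Total >= 147-1 + 8-1 = 153. A balanced tournament achieves this bound exactly.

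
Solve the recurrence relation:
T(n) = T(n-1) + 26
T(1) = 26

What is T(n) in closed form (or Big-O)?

Unrolling: T(n) = T(n-1) + 26 = T(n-2) + 2*26 = ... = T(1) + (n-1)*26 = 26 + (n-1)*26 = 26n.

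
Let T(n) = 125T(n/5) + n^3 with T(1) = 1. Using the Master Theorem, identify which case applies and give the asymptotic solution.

a=125, b=5, f(n)=n^3.
log_5(125) = 3, so n^(log_b(a)) = n^3.
f(n) = Theta(n^3), so Case 2 applies.
T(n) = Theta(n^3 log n).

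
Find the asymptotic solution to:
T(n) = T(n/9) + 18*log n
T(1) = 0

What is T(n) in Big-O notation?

Each of the log_9(n) levels adds O(log n). T(n) = O(log^2 n).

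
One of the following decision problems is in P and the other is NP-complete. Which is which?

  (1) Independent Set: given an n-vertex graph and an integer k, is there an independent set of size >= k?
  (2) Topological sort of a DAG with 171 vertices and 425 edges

(1) is NP-complete: complement of Clique (with k part of the input).
(2) is P: DFS-based topological sort runs in O(V+E).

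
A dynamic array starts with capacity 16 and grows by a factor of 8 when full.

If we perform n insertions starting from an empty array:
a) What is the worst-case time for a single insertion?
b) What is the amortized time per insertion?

(a) Worst-case single insertion: O(n) -- when the array is full at capacity c, the resize copies all c elements, and c can be Theta(n).
(b) Resizes happen at sizes 16, 128, 1024, ... Total copy cost for n insertions: 16 + 128 + ... = O(n) (geometric series with ratio 1/8). Amortized cost per insertion: O(n)/n = O(1).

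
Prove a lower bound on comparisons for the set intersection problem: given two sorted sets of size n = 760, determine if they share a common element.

For two sorted arrays of size n = 760, any correct algorithm must examine Omega(n) elements. If fewer are examined, an adversary places a common element in an unexamined gap. A merge-based scan achieves O(n), so the bound is tight.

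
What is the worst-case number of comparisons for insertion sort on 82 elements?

Insertion sort on reverse-sorted input: 1 + 2 + ... + (82-1) = 3321 comparisons.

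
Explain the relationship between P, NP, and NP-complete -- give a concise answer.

P: solvable in polynomial time. NP: verifiable in polynomial time. NP-complete: in NP and at least as hard as every problem in NP (via polynomial reduction). P is a subset of NP. If any NP-complete problem is in P, then P = NP.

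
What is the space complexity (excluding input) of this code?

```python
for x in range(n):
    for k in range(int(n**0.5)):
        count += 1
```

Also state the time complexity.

Space complexity: O(1).
Only a constant amount of auxiliary storage is used; nothing grows with n.
Time complexity: O(n * sqrt(n)).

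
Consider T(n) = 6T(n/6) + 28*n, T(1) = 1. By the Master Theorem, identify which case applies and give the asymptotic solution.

a=6, b=6, f(n)=28*n.
log_6(6) = 1, so n^(log_b(a)) = n.
f(n) = Theta(n), so Case 2 applies.
T(n) = Theta(n log n).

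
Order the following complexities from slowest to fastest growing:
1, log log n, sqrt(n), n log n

Ordered by growth rate: 1 < log log n < sqrt(n) < n log n.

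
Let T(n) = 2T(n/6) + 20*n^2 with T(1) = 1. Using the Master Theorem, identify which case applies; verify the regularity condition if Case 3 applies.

a=2, b=6, f(n)=20*n^2.
log_6(2) = 0.3869 < 2.
f(n) = Omega(n^(0.3869+epsilon)) for some epsilon > 0, so Case 3 is the candidate.
Regularity: a*f(n/b) = 2*20*(n/6)^2 = (2/36)*20*n^2 <= c*f(n) with c = 2/36 < 1. Satisfied.
Case 3: T(n) = Theta(n^2).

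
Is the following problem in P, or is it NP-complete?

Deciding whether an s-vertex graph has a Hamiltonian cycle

This problem is NP-complete: one of Karp's 21 NP-complete problems.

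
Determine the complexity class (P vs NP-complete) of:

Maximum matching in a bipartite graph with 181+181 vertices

This problem is in P: Hopcroft-Karp runs in O(E sqrt(V)).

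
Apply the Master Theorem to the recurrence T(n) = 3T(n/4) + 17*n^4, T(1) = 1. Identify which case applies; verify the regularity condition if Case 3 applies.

a=3, b=4, f(n)=17*n^4.
log_4(3) = 0.7925 < 4.
f(n) = Omega(n^(0.7925+epsilon)) for some epsilon > 0, so Case 3 is the candidate.
Regularity: a*f(n/b) = 3*17*(n/4)^4 = (3/256)*17*n^4 <= c*f(n) with c = 3/256 < 1. Satisfied.
Case 3: T(n) = Theta(n^4).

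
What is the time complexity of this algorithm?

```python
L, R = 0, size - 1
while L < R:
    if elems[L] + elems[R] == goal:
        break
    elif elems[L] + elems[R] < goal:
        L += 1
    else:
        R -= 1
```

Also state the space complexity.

Time complexity: O(n).
Space complexity: O(1).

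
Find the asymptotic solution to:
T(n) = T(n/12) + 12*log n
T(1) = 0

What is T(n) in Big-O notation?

Each of the log_12(n) levels adds O(log n). T(n) = O(log^2 n).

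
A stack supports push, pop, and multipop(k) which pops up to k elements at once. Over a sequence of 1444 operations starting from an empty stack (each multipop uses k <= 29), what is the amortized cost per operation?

Each element is pushed exactly once and popped at most once (whether by pop or as part of a multipop). So the total number of individual pops over the whole sequence is at most the number of pushes, which is at most 1444. Total work <= 2 * 1444, hence O(1) amortized per operation.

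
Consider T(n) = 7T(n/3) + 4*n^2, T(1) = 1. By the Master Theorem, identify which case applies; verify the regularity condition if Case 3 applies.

a=7, b=3, f(n)=4*n^2.
log_3(7) = 1.771 < 2.
f(n) = Omega(n^(1.771+epsilon)) for some epsilon > 0, so Case 3 is the candidate.
Regularity: a*f(n/b) = 7*4*(n/3)^2 = (7/9)*4*n^2 <= c*f(n) with c = 7/9 < 1. Satisfied.
Case 3: T(n) = Theta(n^2).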